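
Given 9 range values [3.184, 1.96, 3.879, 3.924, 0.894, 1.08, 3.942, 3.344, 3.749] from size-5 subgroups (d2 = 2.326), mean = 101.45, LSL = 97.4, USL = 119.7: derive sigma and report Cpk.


R_bar = (3.184 + 1.96 + 3.879 + 3.924 + 0.894 + 1.08 + 3.942 + 3.344 + 3.749) / 9 = 2.884
sigma = R_bar / d2 = 2.884 / 2.326 = 1.2398968
Cp = (USL - LSL)/(6*sigma) = (119.7 - 97.4)/(6*1.2398968) = 2.9976
Cpu = (119.7 - 101.45)/(3*1.2398968) = 4.9063
Cpl = (101.45 - 97.4)/(3*1.2398968) = 1.0888
Cpk = min(Cpu, Cpl) = 1.0888

1.0888


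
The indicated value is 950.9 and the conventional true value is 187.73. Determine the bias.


Systematic error = measured - true
= 950.9 - 187.73
= 763.1700

763.1700


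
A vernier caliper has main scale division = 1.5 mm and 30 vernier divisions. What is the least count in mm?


LC = MSD / n_div
= 1.5 / 30
= 0.0500

0.0500


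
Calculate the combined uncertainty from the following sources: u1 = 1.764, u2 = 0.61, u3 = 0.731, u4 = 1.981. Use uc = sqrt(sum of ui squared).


uc = sqrt(1.764^2 + 0.61^2 + 0.731^2 + 1.981^2)
uc = sqrt(7.942518)
uc = 2.8182

2.8182


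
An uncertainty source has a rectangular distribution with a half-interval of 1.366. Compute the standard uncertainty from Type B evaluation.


u_B = half_width / sqrt(3)
u_B = 1.366 / 1.7320508
u_B = 0.7887

0.7887


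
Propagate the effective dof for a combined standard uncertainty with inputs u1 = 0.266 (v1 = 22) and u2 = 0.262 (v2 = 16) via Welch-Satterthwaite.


uc = sqrt(u1^2 + u2^2) = sqrt(0.266^2 + 0.262^2) = 0.37336309
v_eff = uc^4 / (u1^4/v1 + u2^4/v2)
= 0.37336309^4 / (0.266^4/22 + 0.262^4/16)
= 0.019432359 / 0.00052206408
v_eff = 37.2222

37.2222


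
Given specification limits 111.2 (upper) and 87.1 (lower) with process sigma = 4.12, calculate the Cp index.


Cp = (USL - LSL) / (6 * sigma)
= (111.2 - 87.1) / (6 * 4.12)
= 24.1000 / 24.7200
= 0.9749

0.9749


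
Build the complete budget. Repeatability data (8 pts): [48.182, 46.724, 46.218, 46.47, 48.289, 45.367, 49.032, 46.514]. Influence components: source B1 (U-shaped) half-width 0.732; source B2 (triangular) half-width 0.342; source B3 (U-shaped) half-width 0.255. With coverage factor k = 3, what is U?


mean = (48.182 + 46.724 + 46.218 + 46.47 + 48.289 + 45.367 + 49.032 + 46.514) / 8 = 47.0995
s = sqrt(sum((x - mean)^2)/(n-1)) = 1.2524235
u_A = s / sqrt(n) = 1.2524235 / sqrt(8) = 0.44279857
u_B1 = 0.732 / sqrt(2) = 0.51760216
u_B2 = 0.342 / sqrt(6) = 0.13962092
u_B3 = 0.255 / sqrt(2) = 0.18031223
uc = sqrt(0.44279857^2 + 0.51760216^2 + 0.13962092^2 + 0.18031223^2) = 0.71832379
U = k * uc = 3 * 0.71832379
U = 2.1550

2.1550


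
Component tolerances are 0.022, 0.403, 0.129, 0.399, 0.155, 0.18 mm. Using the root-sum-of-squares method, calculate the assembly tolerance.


RSS = sqrt(0.022^2 + 0.403^2 + 0.129^2 + 0.399^2 + 0.155^2 + 0.18^2)
= sqrt(0.39516)
= 0.6286

0.6286


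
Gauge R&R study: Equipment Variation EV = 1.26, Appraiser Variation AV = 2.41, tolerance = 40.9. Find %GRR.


GRR = sqrt(EV^2 + AV^2) = sqrt(1.26^2 + 2.41^2) = 2.7195036
%GRR = GRR / tol * 100 = 2.7195036 / 40.9 * 100
%GRR = 6.6492

6.6492


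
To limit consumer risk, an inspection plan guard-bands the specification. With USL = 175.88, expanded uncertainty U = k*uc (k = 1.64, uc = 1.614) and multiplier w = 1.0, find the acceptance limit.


U = k * uc = 1.64 * 1.614 = 2.64696
guard band g = w * U = 1.0 * 2.64696 = 2.64696
AL = USL - g = 175.88 - 2.64696
AL = 173.2330

173.2330


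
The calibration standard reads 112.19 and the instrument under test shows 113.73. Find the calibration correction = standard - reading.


Correction = standard - reading
= 112.19 - 113.73
= -1.5400

-1.5400


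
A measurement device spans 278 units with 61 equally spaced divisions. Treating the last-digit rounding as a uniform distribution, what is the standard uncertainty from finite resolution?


resolution = range / divisions
resolution = 278 / 61 = 4.557377
u_res = resolution / (2*sqrt(3))
u_res = 4.557377 / 3.4641016
u_res = 1.3156

1.3156


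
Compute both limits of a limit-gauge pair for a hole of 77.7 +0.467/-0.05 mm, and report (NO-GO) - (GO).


GO = nominal - lower_tol (smallest hole = maximum material condition)
GO = 77.7 - 0.05 = 77.65
NO-GO = nominal + upper_tol (largest hole = least material condition)
NO-GO = 77.7 + 0.467 = 78.167
spread = NO-GO - GO = 78.167 - 77.65 = 0.5170

0.5170


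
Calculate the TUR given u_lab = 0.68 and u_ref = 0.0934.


TUR = u_lab / u_ref
= 0.68 / 0.0934
= 7.2805

7.2805


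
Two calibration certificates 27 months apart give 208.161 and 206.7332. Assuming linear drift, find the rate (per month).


rate = (v2 - v1) / months
= (206.7332 - 208.161) / 27
= -1.4278 / 27
= -0.0529

-0.0529


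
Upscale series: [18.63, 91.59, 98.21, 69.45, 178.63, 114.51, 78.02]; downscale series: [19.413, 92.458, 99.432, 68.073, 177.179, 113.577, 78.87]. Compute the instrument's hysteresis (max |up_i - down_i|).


|18.63 - 19.413| = 0.7830
|91.59 - 92.458| = 0.8680
|98.21 - 99.432| = 1.2220
|69.45 - 68.073| = 1.3770
|178.63 - 177.179| = 1.4510
|114.51 - 113.577| = 0.9330
|78.02 - 78.87| = 0.8500
hysteresis = max(diffs) = 1.4510

1.4510


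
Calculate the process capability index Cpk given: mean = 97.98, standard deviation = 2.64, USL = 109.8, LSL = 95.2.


Cpu = (USL - mean) / (3*sigma) = (109.8 - 97.98) / (3*2.64) = 1.4924
Cpl = (mean - LSL) / (3*sigma) = (97.98 - 95.2) / (3*2.64) = 0.3510
Cpk = min(Cpu, Cpl) = 0.3510

0.3510


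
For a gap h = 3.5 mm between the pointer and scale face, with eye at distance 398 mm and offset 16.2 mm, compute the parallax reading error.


error = h * offset / d
= 3.5 * 16.2 / 398
= 0.1425

0.1425


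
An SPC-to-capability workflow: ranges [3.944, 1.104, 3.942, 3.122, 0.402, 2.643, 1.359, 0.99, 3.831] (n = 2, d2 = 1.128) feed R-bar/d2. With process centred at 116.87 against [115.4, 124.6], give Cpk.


R_bar = (3.944 + 1.104 + 3.942 + 3.122 + 0.402 + 2.643 + 1.359 + 0.99 + 3.831) / 9 = 2.3707778
sigma = R_bar / d2 = 2.3707778 / 1.128 = 2.1017534
Cp = (USL - LSL)/(6*sigma) = (124.6 - 115.4)/(6*2.1017534) = 0.7295
Cpu = (124.6 - 116.87)/(3*2.1017534) = 1.2260
Cpl = (116.87 - 115.4)/(3*2.1017534) = 0.2331
Cpk = min(Cpu, Cpl) = 0.2331

0.2331


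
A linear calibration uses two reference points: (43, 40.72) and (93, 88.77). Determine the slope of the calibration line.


slope = (y2 - y1) / (x2 - x1)
= (88.77 - 40.72) / (93 - 43)
= 48.0500 / 50
= 0.9610

0.9610


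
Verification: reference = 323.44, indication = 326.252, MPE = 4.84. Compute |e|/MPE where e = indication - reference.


e = indication - reference = 326.252 - 323.44 = 2.8120
|e| = 2.8120
ratio = |e| / MPE = 2.8120 / 4.84
ratio = 0.5810

0.5810


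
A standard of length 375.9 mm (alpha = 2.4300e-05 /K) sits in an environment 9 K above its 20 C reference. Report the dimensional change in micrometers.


dL = L * alpha * dT
= 375.9 * 2.4300e-05 * 9
= 0.0822093 mm
dL_um = 0.0822093 * 1000 = 82.2093 um

82.2093


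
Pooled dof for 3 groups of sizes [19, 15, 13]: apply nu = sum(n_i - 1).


nu = sum_i (n_i - 1)
nu = ((19 - 1) + (15 - 1) + (13 - 1))
nu = 18 + 14 + 12
nu = 44

44


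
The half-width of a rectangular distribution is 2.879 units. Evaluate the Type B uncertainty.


u_B = half_width / sqrt(3)
u_B = 2.879 / 1.7320508
u_B = 1.6622

1.6622


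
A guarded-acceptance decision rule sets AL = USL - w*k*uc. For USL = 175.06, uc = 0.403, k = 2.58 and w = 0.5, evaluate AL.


U = k * uc = 2.58 * 0.403 = 1.03974
guard band g = w * U = 0.5 * 1.03974 = 0.51987
AL = USL - g = 175.06 - 0.51987
AL = 174.5401

174.5401


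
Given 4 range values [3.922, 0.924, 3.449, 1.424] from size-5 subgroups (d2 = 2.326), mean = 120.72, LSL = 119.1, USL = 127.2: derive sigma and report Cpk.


R_bar = (3.922 + 0.924 + 3.449 + 1.424) / 4 = 2.42975
sigma = R_bar / d2 = 2.42975 / 2.326 = 1.0446045
Cp = (USL - LSL)/(6*sigma) = (127.2 - 119.1)/(6*1.0446045) = 1.2924
Cpu = (127.2 - 120.72)/(3*1.0446045) = 2.0678
Cpl = (120.72 - 119.1)/(3*1.0446045) = 0.5169
Cpk = min(Cpu, Cpl) = 0.5169

0.5169


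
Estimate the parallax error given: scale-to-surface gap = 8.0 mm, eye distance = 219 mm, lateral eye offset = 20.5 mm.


error = h * offset / d
= 8.0 * 20.5 / 219
= 0.7489

0.7489


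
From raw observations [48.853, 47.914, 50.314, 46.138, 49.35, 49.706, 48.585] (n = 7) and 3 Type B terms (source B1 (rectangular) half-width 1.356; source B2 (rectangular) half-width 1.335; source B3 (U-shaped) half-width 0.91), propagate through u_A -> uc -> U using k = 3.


mean = (48.853 + 47.914 + 50.314 + 46.138 + 49.35 + 49.706 + 48.585) / 7 = 48.69428571
s = sqrt(sum((x - mean)^2)/(n-1)) = 1.3697675
u_A = s / sqrt(n) = 1.3697675 / sqrt(7) = 0.51772345
u_B1 = 1.356 / sqrt(3) = 0.78288697
u_B2 = 1.335 / sqrt(3) = 0.77076261
u_B3 = 0.91 / sqrt(2) = 0.64346717
uc = sqrt(0.51772345^2 + 0.78288697^2 + 0.77076261^2 + 0.64346717^2) = 1.3744361
U = k * uc = 3 * 1.3744361
U = 4.1233

4.1233


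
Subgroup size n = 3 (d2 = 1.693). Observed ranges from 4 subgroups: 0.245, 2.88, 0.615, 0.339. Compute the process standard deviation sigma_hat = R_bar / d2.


R_bar = (0.245 + 2.88 + 0.615 + 0.339) / 4
R_bar = 4.079 / 4 = 1.01975
sigma_hat = R_bar / d2 = 1.01975 / 1.693 = 0.6023

0.6023


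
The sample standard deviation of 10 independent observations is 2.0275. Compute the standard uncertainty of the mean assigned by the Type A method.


u_A = s / sqrt(n)
u_A = 2.0275 / sqrt(10)
u_A = 2.0275 / 3.1622777
u_A = 0.6412

0.6412


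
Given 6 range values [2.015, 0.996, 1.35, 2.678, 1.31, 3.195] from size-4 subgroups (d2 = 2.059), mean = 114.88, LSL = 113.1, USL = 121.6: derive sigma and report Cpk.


R_bar = (2.015 + 0.996 + 1.35 + 2.678 + 1.31 + 3.195) / 6 = 1.924
sigma = R_bar / d2 = 1.924 / 2.059 = 0.93443419
Cp = (USL - LSL)/(6*sigma) = (121.6 - 113.1)/(6*0.93443419) = 1.5161
Cpu = (121.6 - 114.88)/(3*0.93443419) = 2.3972
Cpl = (114.88 - 113.1)/(3*0.93443419) = 0.6350
Cpk = min(Cpu, Cpl) = 0.6350

0.6350


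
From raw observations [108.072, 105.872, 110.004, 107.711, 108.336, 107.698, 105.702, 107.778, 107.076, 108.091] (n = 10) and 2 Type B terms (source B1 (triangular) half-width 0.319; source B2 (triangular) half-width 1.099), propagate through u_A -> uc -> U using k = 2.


mean = (108.072 + 105.872 + 110.004 + 107.711 + 108.336 + 107.698 + 105.702 + 107.778 + 107.076 + 108.091) / 10 = 107.634
s = sqrt(sum((x - mean)^2)/(n-1)) = 1.2333239
u_A = s / sqrt(n) = 1.2333239 / sqrt(10) = 0.39001126
u_B1 = 0.319 / sqrt(6) = 0.1302312
u_B2 = 1.099 / sqrt(6) = 0.44866487
uc = sqrt(0.39001126^2 + 0.1302312^2 + 0.44866487^2) = 0.60857959
U = k * uc = 2 * 0.60857959
U = 1.2172

1.2172


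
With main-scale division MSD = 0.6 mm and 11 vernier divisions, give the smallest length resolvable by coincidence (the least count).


LC = MSD / n_div
= 0.6 / 11
= 0.0545

0.0545


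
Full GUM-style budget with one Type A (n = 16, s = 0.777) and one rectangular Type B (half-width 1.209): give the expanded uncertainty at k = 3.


u_A = s / sqrt(n) = 0.777 / sqrt(16) = 0.19425
u_B = half_width / sqrt(3) = 1.209 / sqrt(3) = 0.69801648
uc = sqrt(u_A^2 + u_B^2) = sqrt(0.19425^2 + 0.69801648^2) = 0.72454128
U = k * uc = 3 * 0.72454128
U = 2.1736

2.1736


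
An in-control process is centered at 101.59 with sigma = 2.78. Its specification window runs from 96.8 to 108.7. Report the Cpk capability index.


Cpu = (USL - mean) / (3*sigma) = (108.7 - 101.59) / (3*2.78) = 0.8525
Cpl = (mean - LSL) / (3*sigma) = (101.59 - 96.8) / (3*2.78) = 0.5743
Cpk = min(Cpu, Cpl) = 0.5743

0.5743


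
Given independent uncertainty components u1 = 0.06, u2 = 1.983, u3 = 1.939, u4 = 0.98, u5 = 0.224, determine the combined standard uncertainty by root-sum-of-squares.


uc = sqrt(0.06^2 + 1.983^2 + 1.939^2 + 0.98^2 + 0.224^2)
uc = sqrt(8.706186)
uc = 2.9506

2.9506


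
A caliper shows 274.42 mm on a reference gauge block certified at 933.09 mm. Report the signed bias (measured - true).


Systematic error = measured - true
= 274.42 - 933.09
= -658.6700

-658.6700


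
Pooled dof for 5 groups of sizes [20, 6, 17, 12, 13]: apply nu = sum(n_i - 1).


nu = sum_i (n_i - 1)
nu = ((20 - 1) + (6 - 1) + (17 - 1) + (12 - 1) + (13 - 1))
nu = 19 + 5 + 16 + 11 + 12
nu = 63

63


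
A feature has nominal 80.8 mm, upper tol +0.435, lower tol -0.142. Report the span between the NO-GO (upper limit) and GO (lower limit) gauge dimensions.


GO = nominal - lower_tol (smallest hole = maximum material condition)
GO = 80.8 - 0.142 = 80.658
NO-GO = nominal + upper_tol (largest hole = least material condition)
NO-GO = 80.8 + 0.435 = 81.235
spread = NO-GO - GO = 81.235 - 80.658 = 0.5770

0.5770


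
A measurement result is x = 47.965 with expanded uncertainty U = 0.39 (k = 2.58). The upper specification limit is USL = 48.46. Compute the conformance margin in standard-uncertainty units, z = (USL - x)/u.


u = U / k = 0.39 / 2.58 = 0.15116279
margin = |USL - x| = |48.46 - 47.965| = 0.495
z = margin / u = 0.495 / 0.15116279
z = 3.2746

3.2746


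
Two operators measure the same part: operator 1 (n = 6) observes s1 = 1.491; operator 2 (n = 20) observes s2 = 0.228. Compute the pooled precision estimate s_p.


s_p = sqrt(((n1-1)*s1^2 + (n2-1)*s2^2) / (n1+n2-2))
numerator = (6-1)*1.491^2 + (20-1)*0.228^2 = 11.115405 + 0.987696 = 12.103101
denominator = 6 + 20 - 2 = 24
s_p^2 = 12.103101 / 24 = 0.50429588
s_p = sqrt(0.50429588) = 0.7101

0.7101


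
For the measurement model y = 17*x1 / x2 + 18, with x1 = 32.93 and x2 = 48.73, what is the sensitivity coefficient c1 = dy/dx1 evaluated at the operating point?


y = 17*x1 / x2 + 18
dy/dx1 = 17/x2
Evaluate at x2 = 48.73: c1 = 17 / 48.73
c1 = 0.3489

0.3489


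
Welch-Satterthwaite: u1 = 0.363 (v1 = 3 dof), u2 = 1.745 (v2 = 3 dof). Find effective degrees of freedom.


uc = sqrt(u1^2 + u2^2) = sqrt(0.363^2 + 1.745^2) = 1.7823563
v_eff = uc^4 / (u1^4/v1 + u2^4/v2)
= 1.7823563^4 / (0.363^4/3 + 1.745^4/3)
= 10.09202 / 3.0965134
v_eff = 3.2592

3.2592


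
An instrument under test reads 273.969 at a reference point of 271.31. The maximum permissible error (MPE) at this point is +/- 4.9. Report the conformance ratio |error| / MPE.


e = indication - reference = 273.969 - 271.31 = 2.6590
|e| = 2.6590
ratio = |e| / MPE = 2.6590 / 4.9
ratio = 0.5427

0.5427


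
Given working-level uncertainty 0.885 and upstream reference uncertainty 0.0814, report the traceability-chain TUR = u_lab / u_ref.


TUR = u_lab / u_ref
= 0.885 / 0.0814
= 10.8722

10.8722


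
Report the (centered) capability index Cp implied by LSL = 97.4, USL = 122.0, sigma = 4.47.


Cp = (USL - LSL) / (6 * sigma)
= (122.0 - 97.4) / (6 * 4.47)
= 24.6000 / 26.8200
= 0.9172

0.9172


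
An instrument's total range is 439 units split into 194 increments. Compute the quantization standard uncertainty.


resolution = range / divisions
resolution = 439 / 194 = 2.2628866
u_res = resolution / (2*sqrt(3))
u_res = 2.2628866 / 3.4641016
u_res = 0.6532

0.6532


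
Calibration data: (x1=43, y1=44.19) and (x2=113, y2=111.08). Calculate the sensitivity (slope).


slope = (y2 - y1) / (x2 - x1)
= (111.08 - 44.19) / (113 - 43)
= 66.8900 / 70
= 0.9556

0.9556


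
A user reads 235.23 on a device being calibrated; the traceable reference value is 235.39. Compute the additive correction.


Correction = standard - reading
= 235.39 - 235.23
= 0.1600

0.1600


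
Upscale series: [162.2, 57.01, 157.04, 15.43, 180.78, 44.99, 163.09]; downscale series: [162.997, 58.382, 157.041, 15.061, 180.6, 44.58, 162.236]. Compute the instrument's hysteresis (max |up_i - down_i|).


|162.2 - 162.997| = 0.7970
|57.01 - 58.382| = 1.3720
|157.04 - 157.041| = 0.0010
|15.43 - 15.061| = 0.3690
|180.78 - 180.6| = 0.1800
|44.99 - 44.58| = 0.4100
|163.09 - 162.236| = 0.8540
hysteresis = max(diffs) = 1.3720

1.3720


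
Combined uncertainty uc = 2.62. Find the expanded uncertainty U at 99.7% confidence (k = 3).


U = k * uc
U = 3 * 2.62
U = 7.8600

7.8600


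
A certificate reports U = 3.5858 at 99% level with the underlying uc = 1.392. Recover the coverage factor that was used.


k = U / uc
k = 3.5858 / 1.392
k = 2.576

2.576


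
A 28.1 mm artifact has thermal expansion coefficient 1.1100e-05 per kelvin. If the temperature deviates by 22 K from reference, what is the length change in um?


dL = L * alpha * dT
= 28.1 * 1.1100e-05 * 22
= 0.0068620 mm
dL_um = 0.0068620 * 1000 = 6.8620 um

6.8620


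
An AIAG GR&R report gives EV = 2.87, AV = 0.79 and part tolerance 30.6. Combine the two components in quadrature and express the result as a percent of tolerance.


GRR = sqrt(EV^2 + AV^2) = sqrt(2.87^2 + 0.79^2) = 2.9767432
%GRR = GRR / tol * 100 = 2.9767432 / 30.6 * 100
%GRR = 9.7279

9.7279


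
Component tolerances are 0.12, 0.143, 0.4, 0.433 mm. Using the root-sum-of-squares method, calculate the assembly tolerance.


RSS = sqrt(0.12^2 + 0.143^2 + 0.4^2 + 0.433^2)
= sqrt(0.382338)
= 0.6183

0.6183


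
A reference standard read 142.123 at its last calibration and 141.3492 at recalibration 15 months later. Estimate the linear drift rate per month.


rate = (v2 - v1) / months
= (141.3492 - 142.123) / 15
= -0.7738 / 15
= -0.0516

-0.0516


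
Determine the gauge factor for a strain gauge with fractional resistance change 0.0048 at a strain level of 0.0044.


GF = (dR/R) / epsilon
= 0.0048 / 0.0044
= 1.0909

1.0909


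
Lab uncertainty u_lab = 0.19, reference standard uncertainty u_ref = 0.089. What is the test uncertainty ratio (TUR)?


TUR = u_lab / u_ref
= 0.19 / 0.089
= 2.1348

2.1348


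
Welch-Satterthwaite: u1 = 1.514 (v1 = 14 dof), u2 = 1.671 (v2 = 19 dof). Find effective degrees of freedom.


uc = sqrt(u1^2 + u2^2) = sqrt(1.514^2 + 1.671^2) = 2.2548696
v_eff = uc^4 / (u1^4/v1 + u2^4/v2)
= 2.2548696^4 / (1.514^4/14 + 1.671^4/19)
= 25.851499 / 0.78564521
v_eff = 32.9048

32.9048


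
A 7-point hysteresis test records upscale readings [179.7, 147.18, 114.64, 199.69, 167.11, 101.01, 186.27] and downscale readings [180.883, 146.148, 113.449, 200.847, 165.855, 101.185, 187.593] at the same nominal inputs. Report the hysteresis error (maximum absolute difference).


|179.7 - 180.883| = 1.1830
|147.18 - 146.148| = 1.0320
|114.64 - 113.449| = 1.1910
|199.69 - 200.847| = 1.1570
|167.11 - 165.855| = 1.2550
|101.01 - 101.185| = 0.1750
|186.27 - 187.593| = 1.3230
hysteresis = max(diffs) = 1.3230

1.3230


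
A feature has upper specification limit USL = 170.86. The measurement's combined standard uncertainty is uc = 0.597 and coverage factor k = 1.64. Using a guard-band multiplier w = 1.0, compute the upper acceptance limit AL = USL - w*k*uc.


U = k * uc = 1.64 * 0.597 = 0.97908
guard band g = w * U = 1.0 * 0.97908 = 0.97908
AL = USL - g = 170.86 - 0.97908
AL = 169.8809

169.8809


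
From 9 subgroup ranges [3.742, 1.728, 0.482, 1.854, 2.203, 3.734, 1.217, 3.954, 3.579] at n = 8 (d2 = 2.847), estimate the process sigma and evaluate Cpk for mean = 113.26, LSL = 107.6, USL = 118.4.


R_bar = (3.742 + 1.728 + 0.482 + 1.854 + 2.203 + 3.734 + 1.217 + 3.954 + 3.579) / 9 = 2.4992222
sigma = R_bar / d2 = 2.4992222 / 2.847 = 0.87784412
Cp = (USL - LSL)/(6*sigma) = (118.4 - 107.6)/(6*0.87784412) = 2.0505
Cpu = (118.4 - 113.26)/(3*0.87784412) = 1.9518
Cpl = (113.26 - 107.6)/(3*0.87784412) = 2.1492
Cpk = min(Cpu, Cpl) = 1.9518

1.9518


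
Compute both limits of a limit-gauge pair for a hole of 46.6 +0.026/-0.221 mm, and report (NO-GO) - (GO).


GO = nominal - lower_tol (smallest hole = maximum material condition)
GO = 46.6 - 0.221 = 46.379
NO-GO = nominal + upper_tol (largest hole = least material condition)
NO-GO = 46.6 + 0.026 = 46.626
spread = NO-GO - GO = 46.626 - 46.379 = 0.2470

0.2470


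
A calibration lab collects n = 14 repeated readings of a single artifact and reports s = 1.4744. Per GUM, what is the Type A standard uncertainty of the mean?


u_A = s / sqrt(n)
u_A = 1.4744 / sqrt(14)
u_A = 1.4744 / 3.7416574
u_A = 0.3940

0.3940


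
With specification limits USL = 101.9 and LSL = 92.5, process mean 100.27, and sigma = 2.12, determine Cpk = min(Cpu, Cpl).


Cpu = (USL - mean) / (3*sigma) = (101.9 - 100.27) / (3*2.12) = 0.2563
Cpl = (mean - LSL) / (3*sigma) = (100.27 - 92.5) / (3*2.12) = 1.2217
Cpk = min(Cpu, Cpl) = 0.2563

0.2563


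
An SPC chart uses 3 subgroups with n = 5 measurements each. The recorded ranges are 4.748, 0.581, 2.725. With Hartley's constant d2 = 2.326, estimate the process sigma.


R_bar = (4.748 + 0.581 + 2.725) / 3
R_bar = 8.054 / 3 = 2.6846667
sigma_hat = R_bar / d2 = 2.6846667 / 2.326 = 1.1542

1.1542


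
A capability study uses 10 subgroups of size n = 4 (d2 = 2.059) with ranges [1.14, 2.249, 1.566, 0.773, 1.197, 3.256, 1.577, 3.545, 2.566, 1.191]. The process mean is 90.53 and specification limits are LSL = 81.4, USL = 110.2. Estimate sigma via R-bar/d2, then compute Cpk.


R_bar = (1.14 + 2.249 + 1.566 + 0.773 + 1.197 + 3.256 + 1.577 + 3.545 + 2.566 + 1.191) / 10 = 1.906
sigma = R_bar / d2 = 1.906 / 2.059 = 0.92569208
Cp = (USL - LSL)/(6*sigma) = (110.2 - 81.4)/(6*0.92569208) = 5.1853
Cpu = (110.2 - 90.53)/(3*0.92569208) = 7.0830
Cpl = (90.53 - 81.4)/(3*0.92569208) = 3.2876
Cpk = min(Cpu, Cpl) = 3.2876

3.2876


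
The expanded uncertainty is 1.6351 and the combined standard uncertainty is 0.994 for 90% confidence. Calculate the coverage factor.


k = U / uc
k = 1.6351 / 0.994
k = 1.645

1.645


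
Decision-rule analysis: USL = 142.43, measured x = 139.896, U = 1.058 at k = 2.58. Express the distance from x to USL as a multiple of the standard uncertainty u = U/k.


u = U / k = 1.058 / 2.58 = 0.41007752
margin = |USL - x| = |142.43 - 139.896| = 2.534
z = margin / u = 2.534 / 0.41007752
z = 6.1793

6.1793


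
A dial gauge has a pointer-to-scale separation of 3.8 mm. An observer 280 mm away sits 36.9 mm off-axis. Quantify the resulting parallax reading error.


error = h * offset / d
= 3.8 * 36.9 / 280
= 0.5008

0.5008


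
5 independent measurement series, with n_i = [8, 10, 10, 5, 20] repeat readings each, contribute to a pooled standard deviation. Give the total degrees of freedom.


nu = sum_i (n_i - 1)
nu = ((8 - 1) + (10 - 1) + (10 - 1) + (5 - 1) + (20 - 1))
nu = 7 + 9 + 9 + 4 + 19
nu = 48

48


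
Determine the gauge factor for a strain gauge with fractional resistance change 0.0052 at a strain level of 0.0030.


GF = (dR/R) / epsilon
= 0.0052 / 0.0030
= 1.7333

1.7333


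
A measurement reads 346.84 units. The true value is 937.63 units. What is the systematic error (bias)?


Systematic error = measured - true
= 346.84 - 937.63
= -590.7900

-590.7900


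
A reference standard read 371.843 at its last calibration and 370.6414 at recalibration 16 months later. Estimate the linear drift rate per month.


rate = (v2 - v1) / months
= (370.6414 - 371.843) / 16
= -1.2016 / 16
= -0.0751

-0.0751


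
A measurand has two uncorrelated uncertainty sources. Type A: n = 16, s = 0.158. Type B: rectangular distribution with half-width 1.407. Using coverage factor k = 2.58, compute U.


u_A = s / sqrt(n) = 0.158 / sqrt(16) = 0.0395
u_B = half_width / sqrt(3) = 1.407 / sqrt(3) = 0.81233183
uc = sqrt(u_A^2 + u_B^2) = sqrt(0.0395^2 + 0.81233183^2) = 0.81329162
U = k * uc = 2.58 * 0.81329162
U = 2.0983

2.0983


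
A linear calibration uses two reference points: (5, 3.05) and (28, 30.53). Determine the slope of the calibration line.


slope = (y2 - y1) / (x2 - x1)
= (30.53 - 3.05) / (28 - 5)
= 27.4800 / 23
= 1.1948

1.1948


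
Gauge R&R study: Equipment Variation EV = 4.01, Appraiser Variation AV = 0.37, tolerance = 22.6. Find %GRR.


GRR = sqrt(EV^2 + AV^2) = sqrt(4.01^2 + 0.37^2) = 4.0270336
%GRR = GRR / tol * 100 = 4.0270336 / 22.6 * 100
%GRR = 17.8187

17.8187


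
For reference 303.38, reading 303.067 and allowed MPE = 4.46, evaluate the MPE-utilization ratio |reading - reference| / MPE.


e = indication - reference = 303.067 - 303.38 = -0.3130
|e| = 0.3130
ratio = |e| / MPE = 0.3130 / 4.46
ratio = 0.0702

0.0702


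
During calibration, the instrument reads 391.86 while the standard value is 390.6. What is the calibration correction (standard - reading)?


Correction = standard - reading
= 390.6 - 391.86
= -1.2600

-1.2600


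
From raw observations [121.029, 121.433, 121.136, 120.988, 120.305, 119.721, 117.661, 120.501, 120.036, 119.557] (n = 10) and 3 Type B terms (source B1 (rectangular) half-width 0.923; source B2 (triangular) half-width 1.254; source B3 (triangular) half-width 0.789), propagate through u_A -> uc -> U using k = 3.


mean = (121.029 + 121.433 + 121.136 + 120.988 + 120.305 + 119.721 + 117.661 + 120.501 + 120.036 + 119.557) / 10 = 120.2367
s = sqrt(sum((x - mean)^2)/(n-1)) = 1.1009609
u_A = s / sqrt(n) = 1.1009609 / sqrt(10) = 0.34815441
u_B1 = 0.923 / sqrt(3) = 0.5328943
u_B2 = 1.254 / sqrt(6) = 0.51194336
u_B3 = 0.789 / sqrt(6) = 0.3221079
uc = sqrt(0.34815441^2 + 0.5328943^2 + 0.51194336^2 + 0.3221079^2) = 0.87808162
U = k * uc = 3 * 0.87808162
U = 2.6342

2.6342


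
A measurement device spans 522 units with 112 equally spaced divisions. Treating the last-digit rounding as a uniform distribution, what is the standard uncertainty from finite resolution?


resolution = range / divisions
resolution = 522 / 112 = 4.6607143
u_res = resolution / (2*sqrt(3))
u_res = 4.6607143 / 3.4641016
u_res = 1.3454

1.3454


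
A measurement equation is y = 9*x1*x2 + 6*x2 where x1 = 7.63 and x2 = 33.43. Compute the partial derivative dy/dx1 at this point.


y = 9*x1*x2 + 6*x2
dy/dx1 = 9*x2
Evaluate at x2 = 33.43: c1 = 9 * 33.43
c1 = 300.8700

300.8700


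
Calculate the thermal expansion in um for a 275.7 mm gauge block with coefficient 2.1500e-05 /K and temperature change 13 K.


dL = L * alpha * dT
= 275.7 * 2.1500e-05 * 13
= 0.0770582 mm
dL_um = 0.0770582 * 1000 = 77.0582 um

77.0582


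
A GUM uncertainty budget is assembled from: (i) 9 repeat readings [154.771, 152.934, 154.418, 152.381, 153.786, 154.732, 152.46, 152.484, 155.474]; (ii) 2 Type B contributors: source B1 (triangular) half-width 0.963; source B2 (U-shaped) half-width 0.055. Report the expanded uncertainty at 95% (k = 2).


mean = (154.771 + 152.934 + 154.418 + 152.381 + 153.786 + 154.732 + 152.46 + 152.484 + 155.474) / 9 = 153.7155556
s = sqrt(sum((x - mean)^2)/(n-1)) = 1.1844121
u_A = s / sqrt(n) = 1.1844121 / sqrt(9) = 0.39480403
u_B1 = 0.963 / sqrt(6) = 0.3931431
u_B2 = 0.055 / sqrt(2) = 0.038890873
uc = sqrt(0.39480403^2 + 0.3931431^2 + 0.038890873^2) = 0.55851967
U = k * uc = 2 * 0.55851967
U = 1.1170

1.1170


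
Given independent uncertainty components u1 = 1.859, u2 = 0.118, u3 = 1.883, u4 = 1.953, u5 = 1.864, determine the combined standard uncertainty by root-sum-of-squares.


uc = sqrt(1.859^2 + 0.118^2 + 1.883^2 + 1.953^2 + 1.864^2)
uc = sqrt(14.304199)
uc = 3.7821

3.7821


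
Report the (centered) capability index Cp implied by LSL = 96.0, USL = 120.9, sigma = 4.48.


Cp = (USL - LSL) / (6 * sigma)
= (120.9 - 96.0) / (6 * 4.48)
= 24.9000 / 26.8800
= 0.9263

0.9263


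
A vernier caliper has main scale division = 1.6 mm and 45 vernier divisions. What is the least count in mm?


LC = MSD / n_div
= 1.6 / 45
= 0.0356

0.0356


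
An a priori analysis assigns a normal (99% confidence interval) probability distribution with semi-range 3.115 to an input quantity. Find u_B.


u_B = half_width / 2.576
u_B = 3.115 / 2.576
u_B = 1.2092

1.2092


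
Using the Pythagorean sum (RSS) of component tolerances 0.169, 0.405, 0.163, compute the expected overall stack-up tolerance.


RSS = sqrt(0.169^2 + 0.405^2 + 0.163^2)
= sqrt(0.219155)
= 0.4681

0.4681


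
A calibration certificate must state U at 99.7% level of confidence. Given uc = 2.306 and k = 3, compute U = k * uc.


U = k * uc
U = 3 * 2.306
U = 6.9180

6.9180


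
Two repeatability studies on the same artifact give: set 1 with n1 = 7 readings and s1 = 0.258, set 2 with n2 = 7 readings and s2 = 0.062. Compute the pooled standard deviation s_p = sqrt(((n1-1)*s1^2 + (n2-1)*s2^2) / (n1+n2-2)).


s_p = sqrt(((n1-1)*s1^2 + (n2-1)*s2^2) / (n1+n2-2))
numerator = (7-1)*0.258^2 + (7-1)*0.062^2 = 0.399384 + 0.023064 = 0.422448
denominator = 7 + 7 - 2 = 12
s_p^2 = 0.422448 / 12 = 0.035204
s_p = sqrt(0.035204) = 0.1876

0.1876


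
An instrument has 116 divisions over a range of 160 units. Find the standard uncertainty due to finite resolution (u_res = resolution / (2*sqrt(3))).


resolution = range / divisions
resolution = 160 / 116 = 1.3793103
u_res = resolution / (2*sqrt(3))
u_res = 1.3793103 / 3.4641016
u_res = 0.3982

0.3982


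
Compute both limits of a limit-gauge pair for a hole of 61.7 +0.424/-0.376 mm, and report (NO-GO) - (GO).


GO = nominal - lower_tol (smallest hole = maximum material condition)
GO = 61.7 - 0.376 = 61.324
NO-GO = nominal + upper_tol (largest hole = least material condition)
NO-GO = 61.7 + 0.424 = 62.124
spread = NO-GO - GO = 62.124 - 61.324 = 0.8000

0.8000


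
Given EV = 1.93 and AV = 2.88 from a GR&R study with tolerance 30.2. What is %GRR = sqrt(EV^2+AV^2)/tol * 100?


GRR = sqrt(EV^2 + AV^2) = sqrt(1.93^2 + 2.88^2) = 3.4668862
%GRR = GRR / tol * 100 = 3.4668862 / 30.2 * 100
%GRR = 11.4798

11.4798


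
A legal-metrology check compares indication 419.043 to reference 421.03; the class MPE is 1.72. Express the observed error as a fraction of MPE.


e = indication - reference = 419.043 - 421.03 = -1.9870
|e| = 1.9870
ratio = |e| / MPE = 1.9870 / 1.72
ratio = 1.1552

1.1552


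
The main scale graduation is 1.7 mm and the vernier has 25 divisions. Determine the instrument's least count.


LC = MSD / n_div
= 1.7 / 25
= 0.0680

0.0680


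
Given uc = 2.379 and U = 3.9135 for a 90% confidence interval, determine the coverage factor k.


k = U / uc
k = 3.9135 / 2.379
k = 1.645

1.645


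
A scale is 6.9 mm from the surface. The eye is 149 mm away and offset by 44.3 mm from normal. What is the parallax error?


error = h * offset / d
= 6.9 * 44.3 / 149
= 2.0515

2.0515


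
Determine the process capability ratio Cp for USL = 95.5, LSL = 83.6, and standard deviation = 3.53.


Cp = (USL - LSL) / (6 * sigma)
= (95.5 - 83.6) / (6 * 3.53)
= 11.9000 / 21.1800
= 0.5619

0.5619


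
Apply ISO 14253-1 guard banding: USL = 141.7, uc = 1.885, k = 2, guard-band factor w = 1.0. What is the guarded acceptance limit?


U = k * uc = 2 * 1.885 = 3.77
guard band g = w * U = 1.0 * 3.77 = 3.77
AL = USL - g = 141.7 - 3.77
AL = 137.9300

137.9300


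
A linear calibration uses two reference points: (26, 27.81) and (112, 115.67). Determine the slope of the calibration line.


slope = (y2 - y1) / (x2 - x1)
= (115.67 - 27.81) / (112 - 26)
= 87.8600 / 86
= 1.0216

1.0216


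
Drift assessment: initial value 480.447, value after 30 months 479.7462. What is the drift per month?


rate = (v2 - v1) / months
= (479.7462 - 480.447) / 30
= -0.7008 / 30
= -0.0234

-0.0234


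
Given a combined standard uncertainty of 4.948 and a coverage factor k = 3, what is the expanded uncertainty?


U = k * uc
U = 3 * 4.948
U = 14.8440

14.8440


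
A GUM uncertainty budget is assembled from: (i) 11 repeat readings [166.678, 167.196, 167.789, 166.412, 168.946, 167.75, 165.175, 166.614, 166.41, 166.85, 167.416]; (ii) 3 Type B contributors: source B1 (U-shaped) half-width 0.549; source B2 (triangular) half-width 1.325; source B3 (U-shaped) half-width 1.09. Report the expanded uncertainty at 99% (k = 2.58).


mean = (166.678 + 167.196 + 167.789 + 166.412 + 168.946 + 167.75 + 165.175 + 166.614 + 166.41 + 166.85 + 167.416) / 11 = 167.0214545
s = sqrt(sum((x - mean)^2)/(n-1)) = 0.97354993
u_A = s / sqrt(n) = 0.97354993 / sqrt(11) = 0.29353635
u_B1 = 0.549 / sqrt(2) = 0.38820162
u_B2 = 1.325 / sqrt(6) = 0.54092898
u_B3 = 1.09 / sqrt(2) = 0.77074639
uc = sqrt(0.29353635^2 + 0.38820162^2 + 0.54092898^2 + 0.77074639^2) = 1.0599614
U = k * uc = 2.58 * 1.0599614
U = 2.7347

2.7347


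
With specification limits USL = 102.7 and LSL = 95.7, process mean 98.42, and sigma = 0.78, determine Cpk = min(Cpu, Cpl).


Cpu = (USL - mean) / (3*sigma) = (102.7 - 98.42) / (3*0.78) = 1.8291
Cpl = (mean - LSL) / (3*sigma) = (98.42 - 95.7) / (3*0.78) = 1.1624
Cpk = min(Cpu, Cpl) = 1.1624

1.1624


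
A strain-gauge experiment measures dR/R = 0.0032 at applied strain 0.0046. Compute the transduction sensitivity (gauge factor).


GF = (dR/R) / epsilon
= 0.0032 / 0.0046
= 0.6957

0.6957


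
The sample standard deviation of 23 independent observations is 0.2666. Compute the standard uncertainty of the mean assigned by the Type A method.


u_A = s / sqrt(n)
u_A = 0.2666 / sqrt(23)
u_A = 0.2666 / 4.7958315
u_A = 0.0556

0.0556


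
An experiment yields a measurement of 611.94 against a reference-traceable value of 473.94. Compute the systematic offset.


Systematic error = measured - true
= 611.94 - 473.94
= 138.0000

138.0000


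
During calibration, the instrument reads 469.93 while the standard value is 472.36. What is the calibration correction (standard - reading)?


Correction = standard - reading
= 472.36 - 469.93
= 2.4300

2.4300


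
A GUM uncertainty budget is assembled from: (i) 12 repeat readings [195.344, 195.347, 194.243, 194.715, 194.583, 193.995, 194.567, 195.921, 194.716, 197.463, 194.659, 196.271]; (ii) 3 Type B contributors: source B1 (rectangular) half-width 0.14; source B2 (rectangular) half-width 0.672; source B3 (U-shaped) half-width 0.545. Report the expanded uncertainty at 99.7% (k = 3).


mean = (195.344 + 195.347 + 194.243 + 194.715 + 194.583 + 193.995 + 194.567 + 195.921 + 194.716 + 197.463 + 194.659 + 196.271) / 12 = 195.152
s = sqrt(sum((x - mean)^2)/(n-1)) = 0.98692184
u_A = s / sqrt(n) = 0.98692184 / sqrt(12) = 0.28489979
u_B1 = 0.14 / sqrt(3) = 0.080829038
u_B2 = 0.672 / sqrt(3) = 0.38797938
u_B3 = 0.545 / sqrt(2) = 0.3853732
uc = sqrt(0.28489979^2 + 0.080829038^2 + 0.38797938^2 + 0.3853732^2) = 0.62188562
U = k * uc = 3 * 0.62188562
U = 1.8657

1.8657


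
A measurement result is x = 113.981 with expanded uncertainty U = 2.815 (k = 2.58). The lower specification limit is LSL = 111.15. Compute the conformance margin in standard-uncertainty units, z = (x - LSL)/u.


u = U / k = 2.815 / 2.58 = 1.0910853
margin = |LSL - x| = |111.15 - 113.981| = 2.831
z = margin / u = 2.831 / 1.0910853
z = 2.5947

2.5947


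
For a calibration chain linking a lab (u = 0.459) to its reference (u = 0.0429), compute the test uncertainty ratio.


TUR = u_lab / u_ref
= 0.459 / 0.0429
= 10.6993

10.6993


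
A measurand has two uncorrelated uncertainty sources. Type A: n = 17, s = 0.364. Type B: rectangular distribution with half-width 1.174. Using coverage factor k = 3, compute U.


u_A = s / sqrt(n) = 0.364 / sqrt(17) = 0.088282968
u_B = half_width / sqrt(3) = 1.174 / sqrt(3) = 0.67780922
uc = sqrt(u_A^2 + u_B^2) = sqrt(0.088282968^2 + 0.67780922^2) = 0.68353436
U = k * uc = 3 * 0.68353436
U = 2.0506

2.0506


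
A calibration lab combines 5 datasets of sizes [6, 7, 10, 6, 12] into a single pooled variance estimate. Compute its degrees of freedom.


nu = sum_i (n_i - 1)
nu = ((6 - 1) + (7 - 1) + (10 - 1) + (6 - 1) + (12 - 1))
nu = 5 + 6 + 9 + 5 + 11
nu = 36

36


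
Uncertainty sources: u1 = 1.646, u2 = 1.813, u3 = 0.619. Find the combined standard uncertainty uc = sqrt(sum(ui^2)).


uc = sqrt(1.646^2 + 1.813^2 + 0.619^2)
uc = sqrt(6.379446)
uc = 2.5258

2.5258


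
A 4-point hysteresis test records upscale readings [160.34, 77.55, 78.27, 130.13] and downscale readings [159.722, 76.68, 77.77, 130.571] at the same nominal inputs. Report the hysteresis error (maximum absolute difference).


|160.34 - 159.722| = 0.6180
|77.55 - 76.68| = 0.8700
|78.27 - 77.77| = 0.5000
|130.13 - 130.571| = 0.4410
hysteresis = max(diffs) = 0.8700

0.8700


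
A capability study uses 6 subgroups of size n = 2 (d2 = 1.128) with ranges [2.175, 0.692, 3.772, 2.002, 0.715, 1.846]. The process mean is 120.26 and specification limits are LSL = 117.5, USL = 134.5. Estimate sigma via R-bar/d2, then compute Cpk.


R_bar = (2.175 + 0.692 + 3.772 + 2.002 + 0.715 + 1.846) / 6 = 1.867
sigma = R_bar / d2 = 1.867 / 1.128 = 1.6551418
Cp = (USL - LSL)/(6*sigma) = (134.5 - 117.5)/(6*1.6551418) = 1.7118
Cpu = (134.5 - 120.26)/(3*1.6551418) = 2.8678
Cpl = (120.26 - 117.5)/(3*1.6551418) = 0.5558
Cpk = min(Cpu, Cpl) = 0.5558

0.5558


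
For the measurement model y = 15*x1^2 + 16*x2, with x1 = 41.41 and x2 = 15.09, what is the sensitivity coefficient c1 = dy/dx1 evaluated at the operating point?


y = 15*x1^2 + 16*x2
dy/dx1 = 2*15*x1
Evaluate at x1 = 41.41: c1 = 30 * 41.41
c1 = 1242.3000

1242.3000


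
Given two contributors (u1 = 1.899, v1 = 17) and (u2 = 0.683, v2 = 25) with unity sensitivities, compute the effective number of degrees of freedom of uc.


uc = sqrt(u1^2 + u2^2) = sqrt(1.899^2 + 0.683^2) = 2.0180907
v_eff = uc^4 / (u1^4/v1 + u2^4/v2)
= 2.0180907^4 / (1.899^4/17 + 0.683^4/25)
= 16.586804 / 0.77368599
v_eff = 21.4387

21.4387


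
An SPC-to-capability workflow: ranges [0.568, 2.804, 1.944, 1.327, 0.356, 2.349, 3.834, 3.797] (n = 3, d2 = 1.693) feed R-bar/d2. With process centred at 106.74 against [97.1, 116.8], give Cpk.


R_bar = (0.568 + 2.804 + 1.944 + 1.327 + 0.356 + 2.349 + 3.834 + 3.797) / 8 = 2.122375
sigma = R_bar / d2 = 2.122375 / 1.693 = 1.2536178
Cp = (USL - LSL)/(6*sigma) = (116.8 - 97.1)/(6*1.2536178) = 2.6191
Cpu = (116.8 - 106.74)/(3*1.2536178) = 2.6749
Cpl = (106.74 - 97.1)/(3*1.2536178) = 2.5632
Cpk = min(Cpu, Cpl) = 2.5632

2.5632


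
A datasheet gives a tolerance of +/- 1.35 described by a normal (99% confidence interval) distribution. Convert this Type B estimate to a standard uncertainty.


u_B = half_width / 2.576
u_B = 1.35 / 2.576
u_B = 0.5241

0.5241


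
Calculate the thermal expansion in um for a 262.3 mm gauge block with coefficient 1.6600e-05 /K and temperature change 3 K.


dL = L * alpha * dT
= 262.3 * 1.6600e-05 * 3
= 0.0130625 mm
dL_um = 0.0130625 * 1000 = 13.0625 um

13.0625


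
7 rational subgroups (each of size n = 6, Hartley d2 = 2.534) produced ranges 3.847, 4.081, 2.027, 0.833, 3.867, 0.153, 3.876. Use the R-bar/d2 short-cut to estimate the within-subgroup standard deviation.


R_bar = (3.847 + 4.081 + 2.027 + 0.833 + 3.867 + 0.153 + 3.876) / 7
R_bar = 18.684 / 7 = 2.6691429
sigma_hat = R_bar / d2 = 2.6691429 / 2.534 = 1.0533

1.0533


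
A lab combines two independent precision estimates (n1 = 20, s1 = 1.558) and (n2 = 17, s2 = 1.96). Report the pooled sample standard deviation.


s_p = sqrt(((n1-1)*s1^2 + (n2-1)*s2^2) / (n1+n2-2))
numerator = (20-1)*1.558^2 + (17-1)*1.96^2 = 46.119916 + 61.4656 = 107.58552
denominator = 20 + 17 - 2 = 35
s_p^2 = 107.58552 / 35 = 3.073872
s_p = sqrt(3.073872) = 1.7532

1.7532


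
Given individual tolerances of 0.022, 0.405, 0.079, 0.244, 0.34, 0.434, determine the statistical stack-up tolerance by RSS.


RSS = sqrt(0.022^2 + 0.405^2 + 0.079^2 + 0.244^2 + 0.34^2 + 0.434^2)
= sqrt(0.534242)
= 0.7309

0.7309


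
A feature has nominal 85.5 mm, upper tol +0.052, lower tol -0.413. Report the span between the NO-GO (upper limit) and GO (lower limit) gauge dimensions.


GO = nominal - lower_tol (smallest hole = maximum material condition)
GO = 85.5 - 0.413 = 85.087
NO-GO = nominal + upper_tol (largest hole = least material condition)
NO-GO = 85.5 + 0.052 = 85.552
spread = NO-GO - GO = 85.552 - 85.087 = 0.4650

0.4650


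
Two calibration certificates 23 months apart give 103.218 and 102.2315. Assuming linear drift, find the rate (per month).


rate = (v2 - v1) / months
= (102.2315 - 103.218) / 23
= -0.9865 / 23
= -0.0429

-0.0429


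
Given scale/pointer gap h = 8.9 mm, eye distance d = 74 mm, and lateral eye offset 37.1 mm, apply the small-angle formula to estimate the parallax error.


error = h * offset / d
= 8.9 * 37.1 / 74
= 4.4620

4.4620
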